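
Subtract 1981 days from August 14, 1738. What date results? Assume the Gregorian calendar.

March 12, 1733

−365 (one year) → Aug 14, 1737 (1616 left).
−365 (one year) → Aug 14, 1736 (1251 left).
−366 (one year; includes Feb 29, 1736) → Aug 14, 1735 (885 left).
−365 (one year) → Aug 14, 1734 (520 left).
−365 (one year) → Aug 14, 1733 (155 left).
−14 → Jul 31, 1733 (end of Jul, 31 days; 141 left).
−31 → Jun 30, 1733 (end of Jun, 30 days; 110 left).
−30 → May 31, 1733 (end of May, 31 days; 80 left).
−31 → Apr 30, 1733 (end of Apr, 30 days; 49 left).
−30 → Mar 31, 1733 (end of Mar, 31 days; 19 left).
−19 → Mar 12, 1733.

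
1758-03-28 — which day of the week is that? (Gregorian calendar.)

Doomsday rule: the anchor day for the 1700s is Sunday. For year 58: 58÷12 = 4 r 10, and 10÷4 = 2, so 4+10+2 = 16.
Sunday + 16 ≡ Tuesday — that's 1758's doomsday.
In March the doomsday date is Mar 14.
Mar 28 is 14 days after Mar 14; 14 mod 7 = 0, so Tuesday + 0 = Tuesday.

Tuesday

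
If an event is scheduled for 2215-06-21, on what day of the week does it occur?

Wednesday

Doomsday rule: the anchor day for the 2200s is Friday. For year 15: 15÷12 = 1 r 3, and 3÷4 = 0, so 1+3+0 = 4.
Friday + 4 ≡ Tuesday — that's 2215's doomsday.
In June the doomsday date is Jun 6.
Jun 21 is 15 days after Jun 6; 15 mod 7 = 1, so Tuesday + 1 = Wednesday.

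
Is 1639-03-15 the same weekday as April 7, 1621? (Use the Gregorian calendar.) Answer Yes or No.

No

From Apr 7, 1621 to Mar 15, 1639 is 6551 days.
6551 mod 7 = 6, so they are different weekdays.
(Apr 7, 1621 is a Wednesday; Mar 15, 1639 is a Tuesday.)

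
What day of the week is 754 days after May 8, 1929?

First find the weekday of May 8, 1929. Doomsday rule: the anchor day for the 1900s is Wednesday. For year 29: 29÷12 = 2 r 5, and 5÷4 = 1, so 2+5+1 = 8.
Wednesday + 8 ≡ Thursday — that's 1929's doomsday.
In May the doomsday date is May 9.
May 8 is 1 day before May 9; 1 mod 7 = 1, so Thursday − 1 = Wednesday.
754 mod 7 = 5, so 754 days after a Wednesday is Wednesday + 5 = Monday.

Monday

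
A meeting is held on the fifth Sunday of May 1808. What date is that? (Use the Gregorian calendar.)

May 29, 1808

May 1, 1808 is a Sunday.
The first Sunday is therefore May 1 (same day).
The fifth Sunday is 1 + 4×7 = May 29.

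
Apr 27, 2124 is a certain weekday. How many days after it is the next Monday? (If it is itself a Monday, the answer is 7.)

4

Apr 27, 2124 is a Thursday.
From Thursday to the next Monday is 4 days.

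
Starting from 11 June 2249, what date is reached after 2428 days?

February 3, 2256

+365 (one year) → Jun 11, 2250 (2063 left).
+365 (one year) → Jun 11, 2251 (1698 left).
+366 (one year; includes Feb 29, 2252) → Jun 11, 2252 (1332 left).
+365 (one year) → Jun 11, 2253 (967 left).
+365 (one year) → Jun 11, 2254 (602 left).
+365 (one year) → Jun 11, 2255 (237 left).
Jun has 30 days: +20 → Jul 1, 2255 (217 left).
Jul has 31 days: +31 → Aug 1, 2255 (186 left).
Aug has 31 days: +31 → Sep 1, 2255 (155 left).
Sep has 30 days: +30 → Oct 1, 2255 (125 left).
Oct has 31 days: +31 → Nov 1, 2255 (94 left).
Nov has 30 days: +30 → Dec 1, 2255 (64 left).
Dec has 31 days: +31 → Jan 1, 2256 (33 left).
Jan has 31 days: +31 → Feb 1, 2256 (2 left).
+2 → Feb 3, 2256.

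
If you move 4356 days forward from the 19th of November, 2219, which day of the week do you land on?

Nov 19, 2219 is a Friday.
4356 mod 7 = 2, so 4356 days after a Friday is Friday + 2 = Sunday.

Sunday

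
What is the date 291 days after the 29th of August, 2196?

Aug has 31 days: +3 → Sep 1, 2196 (288 left).
Sep has 30 days: +30 → Oct 1, 2196 (258 left).
Oct has 31 days: +31 → Nov 1, 2196 (227 left).
Nov has 30 days: +30 → Dec 1, 2196 (197 left).
Dec has 31 days: +31 → Jan 1, 2197 (166 left).
Jan has 31 days: +31 → Feb 1, 2197 (135 left).
Feb has 28 days: +28 → Mar 1, 2197 (107 left).
Mar has 31 days: +31 → Apr 1, 2197 (76 left).
Apr has 30 days: +30 → May 1, 2197 (46 left).
May has 31 days: +31 → Jun 1, 2197 (15 left).
+15 → Jun 16, 2197.

June 16, 2197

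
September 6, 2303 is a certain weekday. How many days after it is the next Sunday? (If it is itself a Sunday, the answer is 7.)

7

Sep 6, 2303 is a Sunday.
From Sunday to the next Sunday is 7 days.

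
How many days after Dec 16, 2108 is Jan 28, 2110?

408

Dec 16, 2108 → Dec 16, 2109: 365 days.
Dec 16, 2109 → Jan 16, 2110: 31 days (December has 31).
Jan 16, 2110 → Jan 28, 2110: 12 days.
Total: 408 days.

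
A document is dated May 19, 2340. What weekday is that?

Sunday

Doomsday rule: the anchor day for the 2300s is Wednesday. For year 40: 40÷12 = 3 r 4, and 4÷4 = 1, so 3+4+1 = 8.
Wednesday + 8 ≡ Thursday — that's 2340's doomsday.
In May the doomsday date is May 9.
May 19 is 10 days after May 9; 10 mod 7 = 3, so Thursday + 3 = Sunday.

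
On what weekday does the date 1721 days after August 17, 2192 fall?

Thursday

First find the weekday of Aug 17, 2192. Doomsday rule: the anchor day for the 2100s is Sunday. For year 92: 92÷12 = 7 r 8, and 8÷4 = 2, so 7+8+2 = 17.
Sunday + 17 ≡ Wednesday — that's 2192's doomsday.
In August the doomsday date is Aug 8.
Aug 17 is 9 days after Aug 8; 9 mod 7 = 2, so Wednesday + 2 = Friday.
1721 mod 7 = 6, so 1721 days after a Friday is Friday + 6 = Thursday.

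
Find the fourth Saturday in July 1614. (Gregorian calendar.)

July 1, 1614 is a Tuesday.
The first Saturday is therefore July 5 (4 days later).
The fourth Saturday is 5 + 3×7 = July 26.

July 26, 1614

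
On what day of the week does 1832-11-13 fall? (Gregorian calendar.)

Tuesday

Doomsday rule: the anchor day for the 1800s is Friday. For year 32: 32÷12 = 2 r 8, and 8÷4 = 2, so 2+8+2 = 12.
Friday + 12 ≡ Wednesday — that's 1832's doomsday.
In November the doomsday date is Nov 7.
Nov 13 is 6 days after Nov 7; 6 mod 7 = 6, so Wednesday + 6 = Tuesday.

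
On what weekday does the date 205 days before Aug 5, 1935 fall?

Aug 5, 1935 is a Monday.
205 mod 7 = 2, so 205 days before a Monday is Monday − 2 = Saturday.

Saturday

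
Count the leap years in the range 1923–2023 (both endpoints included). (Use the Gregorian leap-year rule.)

Multiples of 4 in [1923,2023]: 25.
Of those, multiples of 100: 1 (not leap unless ÷400).
Multiples of 400: 1.
Leap years = 25 − 1 + 1 = 25.

25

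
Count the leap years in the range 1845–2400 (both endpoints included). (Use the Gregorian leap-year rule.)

135

Multiples of 4 in [1845,2400]: 139.
Of those, multiples of 100: 6 (not leap unless ÷400).
Multiples of 400: 2.
Leap years = 139 − 6 + 2 = 135.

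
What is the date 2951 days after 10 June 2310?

July 9, 2318

+365 (one year) → Jun 10, 2311 (2586 left).
+366 (one year; includes Feb 29, 2312) → Jun 10, 2312 (2220 left).
+365 (one year) → Jun 10, 2313 (1855 left).
+365 (one year) → Jun 10, 2314 (1490 left).
+365 (one year) → Jun 10, 2315 (1125 left).
+366 (one year; includes Feb 29, 2316) → Jun 10, 2316 (759 left).
+365 (one year) → Jun 10, 2317 (394 left).
Jun has 30 days: +21 → Jul 1, 2317 (373 left).
Jul has 31 days: +31 → Aug 1, 2317 (342 left).
Aug has 31 days: +31 → Sep 1, 2317 (311 left).
Sep has 30 days: +30 → Oct 1, 2317 (281 left).
Oct has 31 days: +31 → Nov 1, 2317 (250 left).
Nov has 30 days: +30 → Dec 1, 2317 (220 left).
Dec has 31 days: +31 → Jan 1, 2318 (189 left).
Jan has 31 days: +31 → Feb 1, 2318 (158 left).
Feb has 28 days: +28 → Mar 1, 2318 (130 left).
Mar has 31 days: +31 → Apr 1, 2318 (99 left).
Apr has 30 days: +30 → May 1, 2318 (69 left).
May has 31 days: +31 → Jun 1, 2318 (38 left).
Jun has 30 days: +30 → Jul 1, 2318 (8 left).
+8 → Jul 9, 2318.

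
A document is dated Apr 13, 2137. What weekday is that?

Saturday

Doomsday rule: the anchor day for the 2100s is Sunday. For year 37: 37÷12 = 3 r 1, and 1÷4 = 0, so 3+1+0 = 4.
Sunday + 4 ≡ Thursday — that's 2137's doomsday.
In April the doomsday date is Apr 4.
Apr 13 is 9 days after Apr 4; 9 mod 7 = 2, so Thursday + 2 = Saturday.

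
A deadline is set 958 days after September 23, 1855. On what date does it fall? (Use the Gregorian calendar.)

May 8, 1858

+366 (one year; includes Feb 29, 1856) → Sep 23, 1856 (592 left).
+365 (one year) → Sep 23, 1857 (227 left).
Sep has 30 days: +8 → Oct 1, 1857 (219 left).
Oct has 31 days: +31 → Nov 1, 1857 (188 left).
Nov has 30 days: +30 → Dec 1, 1857 (158 left).
Dec has 31 days: +31 → Jan 1, 1858 (127 left).
Jan has 31 days: +31 → Feb 1, 1858 (96 left).
Feb has 28 days: +28 → Mar 1, 1858 (68 left).
Mar has 31 days: +31 → Apr 1, 1858 (37 left).
Apr has 30 days: +30 → May 1, 1858 (7 left).
+7 → May 8, 1858.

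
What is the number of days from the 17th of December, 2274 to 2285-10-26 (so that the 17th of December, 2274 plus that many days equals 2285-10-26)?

Dec 17, 2274 → Dec 17, 2275: 365 days.
Dec 17, 2275 → Dec 17, 2276: 366 days (Feb 29, 2276 is in that span).
Dec 17, 2276 → Dec 17, 2277: 365 days.
Dec 17, 2277 → Dec 17, 2278: 365 days.
Dec 17, 2278 → Dec 17, 2279: 365 days.
Dec 17, 2279 → Dec 17, 2280: 366 days (Feb 29, 2280 is in that span).
Dec 17, 2280 → Dec 17, 2281: 365 days.
Dec 17, 2281 → Dec 17, 2282: 365 days.
Dec 17, 2282 → Dec 17, 2283: 365 days.
Dec 17, 2283 → Dec 17, 2284: 366 days (Feb 29, 2284 is in that span).
Dec 17, 2284 → Jan 17, 2285: 31 days (December has 31).
Jan 17, 2285 → Feb 17, 2285: 31 days (January has 31).
Feb 17, 2285 → Mar 17, 2285: 28 days (February has 28).
Mar 17, 2285 → Apr 17, 2285: 31 days (March has 31).
Apr 17, 2285 → May 17, 2285: 30 days (April has 30).
May 17, 2285 → Jun 17, 2285: 31 days (May has 31).
Jun 17, 2285 → Jul 17, 2285: 30 days (June has 30).
Jul 17, 2285 → Aug 17, 2285: 31 days (July has 31).
Aug 17, 2285 → Sep 17, 2285: 31 days (August has 31).
Sep 17, 2285 → Oct 17, 2285: 30 days (September has 30).
Oct 17, 2285 → Oct 26, 2285: 9 days.
Total: 3966 days.

3966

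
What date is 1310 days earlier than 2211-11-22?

April 21, 2208

−365 (one year) → Nov 22, 2210 (945 left).
−365 (one year) → Nov 22, 2209 (580 left).
−365 (one year) → Nov 22, 2208 (215 left).
−22 → Oct 31, 2208 (end of Oct, 31 days; 193 left).
−31 → Sep 30, 2208 (end of Sep, 30 days; 162 left).
−30 → Aug 31, 2208 (end of Aug, 31 days; 132 left).
−31 → Jul 31, 2208 (end of Jul, 31 days; 101 left).
−31 → Jun 30, 2208 (end of Jun, 30 days; 70 left).
−30 → May 31, 2208 (end of May, 31 days; 40 left).
−31 → Apr 30, 2208 (end of Apr, 30 days; 9 left).
−9 → Apr 21, 2208.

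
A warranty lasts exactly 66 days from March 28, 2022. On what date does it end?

Mar has 31 days: +4 → Apr 1, 2022 (62 left).
Apr has 30 days: +30 → May 1, 2022 (32 left).
May has 31 days: +31 → Jun 1, 2022 (1 left).
+1 → Jun 2, 2022.

June 2, 2022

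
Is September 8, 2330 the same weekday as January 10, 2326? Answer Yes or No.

No

From Jan 10, 2326 to Sep 8, 2330 is 1702 days.
1702 mod 7 = 1, so they are different weekdays.
(Jan 10, 2326 is a Sunday; Sep 8, 2330 is a Monday.)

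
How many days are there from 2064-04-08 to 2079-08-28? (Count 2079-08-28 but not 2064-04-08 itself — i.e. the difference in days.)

Apr 8, 2064 → Apr 8, 2065: 365 days.
Apr 8, 2065 → Apr 8, 2066: 365 days.
Apr 8, 2066 → Apr 8, 2067: 365 days.
Apr 8, 2067 → Apr 8, 2068: 366 days (Feb 29, 2068 is in that span).
Apr 8, 2068 → Apr 8, 2069: 365 days.
Apr 8, 2069 → Apr 8, 2070: 365 days.
Apr 8, 2070 → Apr 8, 2071: 365 days.
Apr 8, 2071 → Apr 8, 2072: 366 days (Feb 29, 2072 is in that span).
Apr 8, 2072 → Apr 8, 2073: 365 days.
Apr 8, 2073 → Apr 8, 2074: 365 days.
Apr 8, 2074 → Apr 8, 2075: 365 days.
Apr 8, 2075 → Apr 8, 2076: 366 days (Feb 29, 2076 is in that span).
Apr 8, 2076 → Apr 8, 2077: 365 days.
Apr 8, 2077 → Apr 8, 2078: 365 days.
Apr 8, 2078 → Apr 8, 2079: 365 days.
Apr 8, 2079 → May 8, 2079: 30 days (April has 30).
May 8, 2079 → Jun 8, 2079: 31 days (May has 31).
Jun 8, 2079 → Jul 8, 2079: 30 days (June has 30).
Jul 8, 2079 → Aug 8, 2079: 31 days (July has 31).
Aug 8, 2079 → Aug 28, 2079: 20 days.
Total: 5620 days.

5620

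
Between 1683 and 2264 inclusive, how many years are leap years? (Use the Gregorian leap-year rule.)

Multiples of 4 in [1683,2264]: 146.
Of those, multiples of 100: 6 (not leap unless ÷400).
Multiples of 400: 1.
Leap years = 146 − 6 + 1 = 141.

141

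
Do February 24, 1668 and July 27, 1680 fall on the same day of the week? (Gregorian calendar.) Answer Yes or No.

No

From Feb 24, 1668 to Jul 27, 1680 is 4537 days.
4537 mod 7 = 1, so they are different weekdays.
(Feb 24, 1668 is a Friday; Jul 27, 1680 is a Saturday.)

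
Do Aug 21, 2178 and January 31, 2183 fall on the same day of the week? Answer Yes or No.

From Aug 21, 2178 to Jan 31, 2183 is 1624 days.
1624 mod 7 = 0, so they are the same weekday.
(Aug 21, 2178 is a Friday; Jan 31, 2183 is a Friday.)

Yes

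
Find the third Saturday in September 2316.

September 1, 2316 is a Friday.
The first Saturday is therefore September 2 (1 days later).
The third Saturday is 2 + 2×7 = September 16.

September 16, 2316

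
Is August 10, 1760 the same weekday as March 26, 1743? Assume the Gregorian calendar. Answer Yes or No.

No

From Mar 26, 1743 to Aug 10, 1760 is 6347 days.
6347 mod 7 = 5, so they are different weekdays.
(Mar 26, 1743 is a Tuesday; Aug 10, 1760 is a Sunday.)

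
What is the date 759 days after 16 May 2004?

+365 (one year) → May 16, 2005 (394 left).
May has 31 days: +16 → Jun 1, 2005 (378 left).
Jun has 30 days: +30 → Jul 1, 2005 (348 left).
Jul has 31 days: +31 → Aug 1, 2005 (317 left).
Aug has 31 days: +31 → Sep 1, 2005 (286 left).
Sep has 30 days: +30 → Oct 1, 2005 (256 left).
Oct has 31 days: +31 → Nov 1, 2005 (225 left).
Nov has 30 days: +30 → Dec 1, 2005 (195 left).
Dec has 31 days: +31 → Jan 1, 2006 (164 left).
Jan has 31 days: +31 → Feb 1, 2006 (133 left).
Feb has 28 days: +28 → Mar 1, 2006 (105 left).
Mar has 31 days: +31 → Apr 1, 2006 (74 left).
Apr has 30 days: +30 → May 1, 2006 (44 left).
May has 31 days: +31 → Jun 1, 2006 (13 left).
+13 → Jun 14, 2006.

June 14, 2006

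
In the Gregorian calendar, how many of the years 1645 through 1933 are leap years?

Multiples of 4 in [1645,1933]: 72.
Of those, multiples of 100: 3 (not leap unless ÷400).
Multiples of 400: 0.
Leap years = 72 − 3 + 0 = 69.

69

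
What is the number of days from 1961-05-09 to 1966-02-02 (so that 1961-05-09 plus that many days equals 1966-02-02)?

1730

May 9, 1961 → May 9, 1962: 365 days.
May 9, 1962 → May 9, 1963: 365 days.
May 9, 1963 → May 9, 1964: 366 days (Feb 29, 1964 is in that span).
May 9, 1964 → May 9, 1965: 365 days.
May 9, 1965 → Jun 9, 1965: 31 days (May has 31).
Jun 9, 1965 → Jul 9, 1965: 30 days (June has 30).
Jul 9, 1965 → Aug 9, 1965: 31 days (July has 31).
Aug 9, 1965 → Sep 9, 1965: 31 days (August has 31).
Sep 9, 1965 → Oct 9, 1965: 30 days (September has 30).
Oct 9, 1965 → Nov 9, 1965: 31 days (October has 31).
Nov 9, 1965 → Dec 9, 1965: 30 days (November has 30).
Dec 9, 1965 → Jan 9, 1966: 31 days (December has 31).
Jan 9, 1966 → Feb 2, 1966: 24 days.
Total: 1730 days.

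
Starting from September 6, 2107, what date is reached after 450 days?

+366 (one year; includes Feb 29, 2108) → Sep 6, 2108 (84 left).
Sep has 30 days: +25 → Oct 1, 2108 (59 left).
Oct has 31 days: +31 → Nov 1, 2108 (28 left).
+28 → Nov 29, 2108.

November 29, 2108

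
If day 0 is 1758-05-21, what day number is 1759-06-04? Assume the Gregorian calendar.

May 21, 1758 → Jun 21, 1758: 31 days (May has 31).
Jun 21, 1758 → Jul 21, 1758: 30 days (June has 30).
Jul 21, 1758 → Aug 21, 1758: 31 days (July has 31).
Aug 21, 1758 → Sep 21, 1758: 31 days (August has 31).
Sep 21, 1758 → Oct 21, 1758: 30 days (September has 30).
Oct 21, 1758 → Nov 21, 1758: 31 days (October has 31).
Nov 21, 1758 → Dec 21, 1758: 30 days (November has 30).
Dec 21, 1758 → Jan 21, 1759: 31 days (December has 31).
Jan 21, 1759 → Feb 21, 1759: 31 days (January has 31).
Feb 21, 1759 → Mar 21, 1759: 28 days (February has 28).
Mar 21, 1759 → Apr 21, 1759: 31 days (March has 31).
Apr 21, 1759 → May 21, 1759: 30 days (April has 30).
May 21, 1759 → Jun 4, 1759: 14 days.
Total: 379 days.

379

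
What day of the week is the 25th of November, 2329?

Doomsday rule: the anchor day for the 2300s is Wednesday. For year 29: 29÷12 = 2 r 5, and 5÷4 = 1, so 2+5+1 = 8.
Wednesday + 8 ≡ Thursday — that's 2329's doomsday.
In November the doomsday date is Nov 7.
Nov 25 is 18 days after Nov 7; 18 mod 7 = 4, so Thursday + 4 = Monday.

Monday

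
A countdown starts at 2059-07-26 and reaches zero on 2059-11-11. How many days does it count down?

108

Jul 26, 2059 → Aug 26, 2059: 31 days (July has 31).
Aug 26, 2059 → Sep 26, 2059: 31 days (August has 31).
Sep 26, 2059 → Oct 26, 2059: 30 days (September has 30).
Oct 26, 2059 → Nov 11, 2059: 16 days.
Total: 108 days.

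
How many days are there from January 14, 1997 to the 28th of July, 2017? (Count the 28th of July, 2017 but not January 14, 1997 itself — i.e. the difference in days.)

Jan 14, 1997 → Jan 14, 1998: 365 days.
Jan 14, 1998 → Jan 14, 1999: 365 days.
Jan 14, 1999 → Jan 14, 2000: 365 days.
Jan 14, 2000 → Jan 14, 2001: 366 days (Feb 29, 2000 is in that span).
Jan 14, 2001 → Jan 14, 2002: 365 days.
Jan 14, 2002 → Jan 14, 2003: 365 days.
Jan 14, 2003 → Jan 14, 2004: 365 days.
Jan 14, 2004 → Jan 14, 2005: 366 days (Feb 29, 2004 is in that span).
Jan 14, 2005 → Jan 14, 2006: 365 days.
Jan 14, 2006 → Jan 14, 2007: 365 days.
Jan 14, 2007 → Jan 14, 2008: 365 days.
Jan 14, 2008 → Jan 14, 2009: 366 days (Feb 29, 2008 is in that span).
Jan 14, 2009 → Jan 14, 2010: 365 days.
Jan 14, 2010 → Jan 14, 2011: 365 days.
Jan 14, 2011 → Jan 14, 2012: 365 days.
Jan 14, 2012 → Jan 14, 2013: 366 days (Feb 29, 2012 is in that span).
Jan 14, 2013 → Jan 14, 2014: 365 days.
Jan 14, 2014 → Jan 14, 2015: 365 days.
Jan 14, 2015 → Jan 14, 2016: 365 days.
Jan 14, 2016 → Jan 14, 2017: 366 days (Feb 29, 2016 is in that span).
Jan 14, 2017 → Feb 14, 2017: 31 days (January has 31).
Feb 14, 2017 → Mar 14, 2017: 28 days (February has 28).
Mar 14, 2017 → Apr 14, 2017: 31 days (March has 31).
Apr 14, 2017 → May 14, 2017: 30 days (April has 30).
May 14, 2017 → Jun 14, 2017: 31 days (May has 31).
Jun 14, 2017 → Jul 14, 2017: 30 days (June has 30).
Jul 14, 2017 → Jul 28, 2017: 14 days.
Total: 7500 days.

7500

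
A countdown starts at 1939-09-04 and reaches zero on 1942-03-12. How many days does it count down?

Sep 4, 1939 → Sep 4, 1940: 366 days (Feb 29, 1940 is in that span).
Sep 4, 1940 → Sep 4, 1941: 365 days.
Sep 4, 1941 → Oct 4, 1941: 30 days (September has 30).
Oct 4, 1941 → Nov 4, 1941: 31 days (October has 31).
Nov 4, 1941 → Dec 4, 1941: 30 days (November has 30).
Dec 4, 1941 → Jan 4, 1942: 31 days (December has 31).
Jan 4, 1942 → Feb 4, 1942: 31 days (January has 31).
Feb 4, 1942 → Mar 4, 1942: 28 days (February has 28).
Mar 4, 1942 → Mar 12, 1942: 8 days.
Total: 920 days.

920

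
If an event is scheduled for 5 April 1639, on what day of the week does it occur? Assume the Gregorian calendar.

Tuesday

Doomsday rule: the anchor day for the 1600s is Tuesday. For year 39: 39÷12 = 3 r 3, and 3÷4 = 0, so 3+3+0 = 6.
Tuesday + 6 ≡ Monday — that's 1639's doomsday.
In April the doomsday date is Apr 4.
Apr 5 is 1 day after Apr 4; 1 mod 7 = 1, so Monday + 1 = Tuesday.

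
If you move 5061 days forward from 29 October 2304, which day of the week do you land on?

Oct 29, 2304 is a Saturday.
5061 mod 7 = 0, so 5061 days after a Saturday is Saturday + 0 = Saturday.

Saturday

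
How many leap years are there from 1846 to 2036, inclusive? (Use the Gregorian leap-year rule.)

47

Multiples of 4 in [1846,2036]: 48.
Of those, multiples of 100: 2 (not leap unless ÷400).
Multiples of 400: 1.
Leap years = 48 − 2 + 1 = 47.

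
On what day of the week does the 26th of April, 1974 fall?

Friday

Doomsday rule: the anchor day for the 1900s is Wednesday. For year 74: 74÷12 = 6 r 2, and 2÷4 = 0, so 6+2+0 = 8.
Wednesday + 8 ≡ Thursday — that's 1974's doomsday.
In April the doomsday date is Apr 4.
Apr 26 is 22 days after Apr 4; 22 mod 7 = 1, so Thursday + 1 = Friday.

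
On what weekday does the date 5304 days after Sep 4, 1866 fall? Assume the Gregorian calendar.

Sep 4, 1866 is a Tuesday.
5304 mod 7 = 5, so 5304 days after a Tuesday is Tuesday + 5 = Sunday.

Sunday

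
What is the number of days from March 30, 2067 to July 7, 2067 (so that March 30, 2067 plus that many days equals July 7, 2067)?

Mar 30, 2067 → Apr 30, 2067: 31 days (March has 31).
Apr 30, 2067 → May 30, 2067: 30 days (April has 30).
May 30, 2067 → Jun 30, 2067: 31 days (May has 31).
Jun 30, 2067 → Jul 7, 2067: 7 days.
Total: 99 days.

99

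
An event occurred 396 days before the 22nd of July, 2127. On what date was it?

−22 → Jun 30, 2127 (end of Jun, 30 days; 374 left).
−30 → May 31, 2127 (end of May, 31 days; 344 left).
−31 → Apr 30, 2127 (end of Apr, 30 days; 313 left).
−30 → Mar 31, 2127 (end of Mar, 31 days; 283 left).
−31 → Feb 28, 2127 (end of Feb, 28 days; 252 left).
−28 → Jan 31, 2127 (end of Jan, 31 days; 224 left).
−31 → Dec 31, 2126 (end of Dec, 31 days; 193 left).
−31 → Nov 30, 2126 (end of Nov, 30 days; 162 left).
−30 → Oct 31, 2126 (end of Oct, 31 days; 132 left).
−31 → Sep 30, 2126 (end of Sep, 30 days; 101 left).
−30 → Aug 31, 2126 (end of Aug, 31 days; 71 left).
−31 → Jul 31, 2126 (end of Jul, 31 days; 40 left).
−31 → Jun 30, 2126 (end of Jun, 30 days; 9 left).
−9 → Jun 21, 2126.

June 21, 2126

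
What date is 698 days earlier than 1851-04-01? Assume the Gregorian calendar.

May 3, 1849

−365 (one year) → Apr 1, 1850 (333 left).
−1 → Mar 31, 1850 (end of Mar, 31 days; 332 left).
−31 → Feb 28, 1850 (end of Feb, 28 days; 301 left).
−28 → Jan 31, 1850 (end of Jan, 31 days; 273 left).
−31 → Dec 31, 1849 (end of Dec, 31 days; 242 left).
−31 → Nov 30, 1849 (end of Nov, 30 days; 211 left).
−30 → Oct 31, 1849 (end of Oct, 31 days; 181 left).
−31 → Sep 30, 1849 (end of Sep, 30 days; 150 left).
−30 → Aug 31, 1849 (end of Aug, 31 days; 120 left).
−31 → Jul 31, 1849 (end of Jul, 31 days; 89 left).
−31 → Jun 30, 1849 (end of Jun, 30 days; 58 left).
−30 → May 31, 1849 (end of May, 31 days; 28 left).
−28 → May 3, 1849.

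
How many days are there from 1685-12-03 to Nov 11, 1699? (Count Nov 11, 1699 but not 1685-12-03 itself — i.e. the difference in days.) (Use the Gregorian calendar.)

Dec 3, 1685 → Dec 3, 1686: 365 days.
Dec 3, 1686 → Dec 3, 1687: 365 days.
Dec 3, 1687 → Dec 3, 1688: 366 days (Feb 29, 1688 is in that span).
Dec 3, 1688 → Dec 3, 1689: 365 days.
Dec 3, 1689 → Dec 3, 1690: 365 days.
Dec 3, 1690 → Dec 3, 1691: 365 days.
Dec 3, 1691 → Dec 3, 1692: 366 days (Feb 29, 1692 is in that span).
Dec 3, 1692 → Dec 3, 1693: 365 days.
Dec 3, 1693 → Dec 3, 1694: 365 days.
Dec 3, 1694 → Dec 3, 1695: 365 days.
Dec 3, 1695 → Dec 3, 1696: 366 days (Feb 29, 1696 is in that span).
Dec 3, 1696 → Dec 3, 1697: 365 days.
Dec 3, 1697 → Dec 3, 1698: 365 days.
Dec 3, 1698 → Jan 3, 1699: 31 days (December has 31).
Jan 3, 1699 → Feb 3, 1699: 31 days (January has 31).
Feb 3, 1699 → Mar 3, 1699: 28 days (February has 28).
Mar 3, 1699 → Apr 3, 1699: 31 days (March has 31).
Apr 3, 1699 → May 3, 1699: 30 days (April has 30).
May 3, 1699 → Jun 3, 1699: 31 days (May has 31).
Jun 3, 1699 → Jul 3, 1699: 30 days (June has 30).
Jul 3, 1699 → Aug 3, 1699: 31 days (July has 31).
Aug 3, 1699 → Sep 3, 1699: 31 days (August has 31).
Sep 3, 1699 → Oct 3, 1699: 30 days (September has 30).
Oct 3, 1699 → Nov 3, 1699: 31 days (October has 31).
Nov 3, 1699 → Nov 11, 1699: 8 days.
Total: 5091 days.

5091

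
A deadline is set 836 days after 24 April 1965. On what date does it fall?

August 8, 1967

+365 (one year) → Apr 24, 1966 (471 left).
+365 (one year) → Apr 24, 1967 (106 left).
Apr has 30 days: +7 → May 1, 1967 (99 left).
May has 31 days: +31 → Jun 1, 1967 (68 left).
Jun has 30 days: +30 → Jul 1, 1967 (38 left).
Jul has 31 days: +31 → Aug 1, 1967 (7 left).
+7 → Aug 8, 1967.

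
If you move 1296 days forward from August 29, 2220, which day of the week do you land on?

Wednesday

Aug 29, 2220 is a Tuesday.
1296 mod 7 = 1, so 1296 days after a Tuesday is Tuesday + 1 = Wednesday.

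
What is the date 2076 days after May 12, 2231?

January 16, 2237

+366 (one year; includes Feb 29, 2232) → May 12, 2232 (1710 left).
+365 (one year) → May 12, 2233 (1345 left).
+365 (one year) → May 12, 2234 (980 left).
+365 (one year) → May 12, 2235 (615 left).
+366 (one year; includes Feb 29, 2236) → May 12, 2236 (249 left).
May has 31 days: +20 → Jun 1, 2236 (229 left).
Jun has 30 days: +30 → Jul 1, 2236 (199 left).
Jul has 31 days: +31 → Aug 1, 2236 (168 left).
Aug has 31 days: +31 → Sep 1, 2236 (137 left).
Sep has 30 days: +30 → Oct 1, 2236 (107 left).
Oct has 31 days: +31 → Nov 1, 2236 (76 left).
Nov has 30 days: +30 → Dec 1, 2236 (46 left).
Dec has 31 days: +31 → Jan 1, 2237 (15 left).
+15 → Jan 16, 2237.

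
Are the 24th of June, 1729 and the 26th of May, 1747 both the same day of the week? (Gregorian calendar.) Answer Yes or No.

From Jun 24, 1729 to May 26, 1747 is 6545 days.
6545 mod 7 = 0, so they are the same weekday.
(Jun 24, 1729 is a Friday; May 26, 1747 is a Friday.)

Yes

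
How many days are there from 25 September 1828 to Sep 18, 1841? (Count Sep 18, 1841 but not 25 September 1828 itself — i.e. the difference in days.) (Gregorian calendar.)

4741

Sep 25, 1828 → Sep 25, 1829: 365 days.
Sep 25, 1829 → Sep 25, 1830: 365 days.
Sep 25, 1830 → Sep 25, 1831: 365 days.
Sep 25, 1831 → Sep 25, 1832: 366 days (Feb 29, 1832 is in that span).
Sep 25, 1832 → Sep 25, 1833: 365 days.
Sep 25, 1833 → Sep 25, 1834: 365 days.
Sep 25, 1834 → Sep 25, 1835: 365 days.
Sep 25, 1835 → Sep 25, 1836: 366 days (Feb 29, 1836 is in that span).
Sep 25, 1836 → Sep 25, 1837: 365 days.
Sep 25, 1837 → Sep 25, 1838: 365 days.
Sep 25, 1838 → Sep 25, 1839: 365 days.
Sep 25, 1839 → Sep 25, 1840: 366 days (Feb 29, 1840 is in that span).
Sep 25, 1840 → Oct 25, 1840: 30 days (September has 30).
Oct 25, 1840 → Nov 25, 1840: 31 days (October has 31).
Nov 25, 1840 → Dec 25, 1840: 30 days (November has 30).
Dec 25, 1840 → Jan 25, 1841: 31 days (December has 31).
Jan 25, 1841 → Feb 25, 1841: 31 days (January has 31).
Feb 25, 1841 → Mar 25, 1841: 28 days (February has 28).
Mar 25, 1841 → Apr 25, 1841: 31 days (March has 31).
Apr 25, 1841 → May 25, 1841: 30 days (April has 30).
May 25, 1841 → Jun 25, 1841: 31 days (May has 31).
Jun 25, 1841 → Jul 25, 1841: 30 days (June has 30).
Jul 25, 1841 → Aug 25, 1841: 31 days (July has 31).
Aug 25, 1841 → Sep 18, 1841: 24 days.
Total: 4741 days.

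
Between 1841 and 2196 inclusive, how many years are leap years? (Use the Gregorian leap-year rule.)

Multiples of 4 in [1841,2196]: 89.
Of those, multiples of 100: 3 (not leap unless ÷400).
Multiples of 400: 1.
Leap years = 89 − 3 + 1 = 87.

87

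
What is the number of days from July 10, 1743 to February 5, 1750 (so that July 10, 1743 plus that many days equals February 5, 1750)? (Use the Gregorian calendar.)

Jul 10, 1743 → Jul 10, 1744: 366 days (Feb 29, 1744 is in that span).
Jul 10, 1744 → Jul 10, 1745: 365 days.
Jul 10, 1745 → Jul 10, 1746: 365 days.
Jul 10, 1746 → Jul 10, 1747: 365 days.
Jul 10, 1747 → Jul 10, 1748: 366 days (Feb 29, 1748 is in that span).
Jul 10, 1748 → Jul 10, 1749: 365 days.
Jul 10, 1749 → Aug 10, 1749: 31 days (July has 31).
Aug 10, 1749 → Sep 10, 1749: 31 days (August has 31).
Sep 10, 1749 → Oct 10, 1749: 30 days (September has 30).
Oct 10, 1749 → Nov 10, 1749: 31 days (October has 31).
Nov 10, 1749 → Dec 10, 1749: 30 days (November has 30).
Dec 10, 1749 → Jan 10, 1750: 31 days (December has 31).
Jan 10, 1750 → Feb 5, 1750: 26 days.
Total: 2402 days.

2402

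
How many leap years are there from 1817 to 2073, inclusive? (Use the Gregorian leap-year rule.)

Multiples of 4 in [1817,2073]: 64.
Of those, multiples of 100: 2 (not leap unless ÷400).
Multiples of 400: 1.
Leap years = 64 − 2 + 1 = 63.

63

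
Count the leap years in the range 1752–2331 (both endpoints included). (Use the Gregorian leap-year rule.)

140

Multiples of 4 in [1752,2331]: 145.
Of those, multiples of 100: 6 (not leap unless ÷400).
Multiples of 400: 1.
Leap years = 145 − 6 + 1 = 140.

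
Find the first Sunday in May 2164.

May 6, 2164

May 1, 2164 is a Tuesday.
The first Sunday is therefore May 6 (5 days later).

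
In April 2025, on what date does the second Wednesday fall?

April 1, 2025 is a Tuesday.
The first Wednesday is therefore April 2 (1 days later).
The second Wednesday is 2 + 1×7 = April 9.

April 9, 2025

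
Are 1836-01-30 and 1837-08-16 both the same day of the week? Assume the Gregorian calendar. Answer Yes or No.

From Jan 30, 1836 to Aug 16, 1837 is 564 days.
564 mod 7 = 4, so they are different weekdays.
(Jan 30, 1836 is a Saturday; Aug 16, 1837 is a Wednesday.)

No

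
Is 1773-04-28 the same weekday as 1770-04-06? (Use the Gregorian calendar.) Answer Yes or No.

From Apr 6, 1770 to Apr 28, 1773 is 1118 days.
1118 mod 7 = 5, so they are different weekdays.
(Apr 6, 1770 is a Friday; Apr 28, 1773 is a Wednesday.)

No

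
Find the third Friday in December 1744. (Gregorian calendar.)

December 18, 1744

December 1, 1744 is a Tuesday.
The first Friday is therefore December 4 (3 days later).
The third Friday is 4 + 2×7 = December 18.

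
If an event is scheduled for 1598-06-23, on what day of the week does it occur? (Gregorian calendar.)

Doomsday rule: the anchor day for the 1500s is Wednesday. For year 98: 98÷12 = 8 r 2, and 2÷4 = 0, so 8+2+0 = 10.
Wednesday + 10 ≡ Saturday — that's 1598's doomsday.
In June the doomsday date is Jun 6.
Jun 23 is 17 days after Jun 6; 17 mod 7 = 3, so Saturday + 3 = Tuesday.

Tuesday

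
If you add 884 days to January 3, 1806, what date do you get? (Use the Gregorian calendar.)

June 5, 1808

+365 (one year) → Jan 3, 1807 (519 left).
+365 (one year) → Jan 3, 1808 (154 left).
Jan has 31 days: +29 → Feb 1, 1808 (125 left).
Feb has 29 days: +29 → Mar 1, 1808 (96 left).
Mar has 31 days: +31 → Apr 1, 1808 (65 left).
Apr has 30 days: +30 → May 1, 1808 (35 left).
May has 31 days: +31 → Jun 1, 1808 (4 left).
+4 → Jun 5, 1808.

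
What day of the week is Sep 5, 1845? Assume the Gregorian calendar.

January 1, 1845 is a Wednesday.
Jan 1, 1845 → Feb 1, 1845: 31 days (January has 31).
Feb 1, 1845 → Mar 1, 1845: 28 days (February has 28).
Mar 1, 1845 → Apr 1, 1845: 31 days (March has 31).
Apr 1, 1845 → May 1, 1845: 30 days (April has 30).
May 1, 1845 → Jun 1, 1845: 31 days (May has 31).
Jun 1, 1845 → Jul 1, 1845: 30 days (June has 30).
Jul 1, 1845 → Aug 1, 1845: 31 days (July has 31).
Aug 1, 1845 → Sep 1, 1845: 31 days (August has 31).
Sep 1, 1845 → Sep 5, 1845: 4 days.
Total: 247 days.
247 mod 7 = 2, so Wednesday + 2 = Friday.

Friday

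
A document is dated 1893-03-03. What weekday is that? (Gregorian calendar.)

Friday

Doomsday rule: the anchor day for the 1800s is Friday. For year 93: 93÷12 = 7 r 9, and 9÷4 = 2, so 7+9+2 = 18.
Friday + 18 ≡ Tuesday — that's 1893's doomsday.
In March the doomsday date is Mar 14.
Mar 3 is 11 days before Mar 14; 11 mod 7 = 4, so Tuesday − 4 = Friday.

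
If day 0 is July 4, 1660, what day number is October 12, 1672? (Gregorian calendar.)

Jul 4, 1660 → Jul 4, 1661: 365 days.
Jul 4, 1661 → Jul 4, 1662: 365 days.
Jul 4, 1662 → Jul 4, 1663: 365 days.
Jul 4, 1663 → Jul 4, 1664: 366 days (Feb 29, 1664 is in that span).
Jul 4, 1664 → Jul 4, 1665: 365 days.
Jul 4, 1665 → Jul 4, 1666: 365 days.
Jul 4, 1666 → Jul 4, 1667: 365 days.
Jul 4, 1667 → Jul 4, 1668: 366 days (Feb 29, 1668 is in that span).
Jul 4, 1668 → Jul 4, 1669: 365 days.
Jul 4, 1669 → Jul 4, 1670: 365 days.
Jul 4, 1670 → Jul 4, 1671: 365 days.
Jul 4, 1671 → Jul 4, 1672: 366 days (Feb 29, 1672 is in that span).
Jul 4, 1672 → Aug 4, 1672: 31 days (July has 31).
Aug 4, 1672 → Sep 4, 1672: 31 days (August has 31).
Sep 4, 1672 → Oct 4, 1672: 30 days (September has 30).
Oct 4, 1672 → Oct 12, 1672: 8 days.
Total: 4483 days.

4483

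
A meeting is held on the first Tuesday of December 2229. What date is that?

December 1, 2229

December 1, 2229 is a Tuesday.
The first Tuesday is therefore December 1 (same day).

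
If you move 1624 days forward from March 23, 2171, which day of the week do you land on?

First find the weekday of Mar 23, 2171. Doomsday rule: the anchor day for the 2100s is Sunday. For year 71: 71÷12 = 5 r 11, and 11÷4 = 2, so 5+11+2 = 18.
Sunday + 18 ≡ Thursday — that's 2171's doomsday.
In March the doomsday date is Mar 14.
Mar 23 is 9 days after Mar 14; 9 mod 7 = 2, so Thursday + 2 = Saturday.
1624 mod 7 = 0, so 1624 days after a Saturday is Saturday + 0 = Saturday.

Saturday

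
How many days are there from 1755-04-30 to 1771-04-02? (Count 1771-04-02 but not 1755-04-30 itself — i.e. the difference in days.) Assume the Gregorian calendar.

Apr 30, 1755 → Apr 30, 1756: 366 days (Feb 29, 1756 is in that span).
Apr 30, 1756 → Apr 30, 1757: 365 days.
Apr 30, 1757 → Apr 30, 1758: 365 days.
Apr 30, 1758 → Apr 30, 1759: 365 days.
Apr 30, 1759 → Apr 30, 1760: 366 days (Feb 29, 1760 is in that span).
Apr 30, 1760 → Apr 30, 1761: 365 days.
Apr 30, 1761 → Apr 30, 1762: 365 days.
Apr 30, 1762 → Apr 30, 1763: 365 days.
Apr 30, 1763 → Apr 30, 1764: 366 days (Feb 29, 1764 is in that span).
Apr 30, 1764 → Apr 30, 1765: 365 days.
Apr 30, 1765 → Apr 30, 1766: 365 days.
Apr 30, 1766 → Apr 30, 1767: 365 days.
Apr 30, 1767 → Apr 30, 1768: 366 days (Feb 29, 1768 is in that span).
Apr 30, 1768 → Apr 30, 1769: 365 days.
Apr 30, 1769 → Apr 30, 1770: 365 days.
Apr 30, 1770 → May 30, 1770: 30 days (April has 30).
May 30, 1770 → Jun 30, 1770: 31 days (May has 31).
Jun 30, 1770 → Jul 30, 1770: 30 days (June has 30).
Jul 30, 1770 → Aug 30, 1770: 31 days (July has 31).
Aug 30, 1770 → Sep 30, 1770: 31 days (August has 31).
Sep 30, 1770 → Oct 30, 1770: 30 days (September has 30).
Oct 30, 1770 → Nov 30, 1770: 31 days (October has 31).
Nov 30, 1770 → Dec 30, 1770: 30 days (November has 30).
Dec 30, 1770 → Jan 30, 1771: 31 days (December has 31).
Jan 30, 1771 → Feb 28, 1771: 29 days (January has 31).
Feb 28, 1771 → Mar 28, 1771: 28 days (February has 28).
Mar 28, 1771 → Apr 2, 1771: 5 days.
Total: 5816 days.

5816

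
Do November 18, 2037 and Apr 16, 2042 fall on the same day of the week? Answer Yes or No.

Yes

From Nov 18, 2037 to Apr 16, 2042 is 1610 days.
1610 mod 7 = 0, so they are the same weekday.
(Nov 18, 2037 is a Wednesday; Apr 16, 2042 is a Wednesday.)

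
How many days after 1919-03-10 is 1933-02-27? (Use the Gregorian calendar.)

5103

Mar 10, 1919 → Mar 10, 1920: 366 days (Feb 29, 1920 is in that span).
Mar 10, 1920 → Mar 10, 1921: 365 days.
Mar 10, 1921 → Mar 10, 1922: 365 days.
Mar 10, 1922 → Mar 10, 1923: 365 days.
Mar 10, 1923 → Mar 10, 1924: 366 days (Feb 29, 1924 is in that span).
Mar 10, 1924 → Mar 10, 1925: 365 days.
Mar 10, 1925 → Mar 10, 1926: 365 days.
Mar 10, 1926 → Mar 10, 1927: 365 days.
Mar 10, 1927 → Mar 10, 1928: 366 days (Feb 29, 1928 is in that span).
Mar 10, 1928 → Mar 10, 1929: 365 days.
Mar 10, 1929 → Mar 10, 1930: 365 days.
Mar 10, 1930 → Mar 10, 1931: 365 days.
Mar 10, 1931 → Mar 10, 1932: 366 days (Feb 29, 1932 is in that span).
Mar 10, 1932 → Apr 10, 1932: 31 days (March has 31).
Apr 10, 1932 → May 10, 1932: 30 days (April has 30).
May 10, 1932 → Jun 10, 1932: 31 days (May has 31).
Jun 10, 1932 → Jul 10, 1932: 30 days (June has 30).
Jul 10, 1932 → Aug 10, 1932: 31 days (July has 31).
Aug 10, 1932 → Sep 10, 1932: 31 days (August has 31).
Sep 10, 1932 → Oct 10, 1932: 30 days (September has 30).
Oct 10, 1932 → Nov 10, 1932: 31 days (October has 31).
Nov 10, 1932 → Dec 10, 1932: 30 days (November has 30).
Dec 10, 1932 → Jan 10, 1933: 31 days (December has 31).
Jan 10, 1933 → Feb 10, 1933: 31 days (January has 31).
Feb 10, 1933 → Feb 27, 1933: 17 days.
Total: 5103 days.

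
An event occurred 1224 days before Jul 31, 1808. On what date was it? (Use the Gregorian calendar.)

March 25, 1805

−366 (one year; includes Feb 29, 1808) → Jul 31, 1807 (858 left).
−365 (one year) → Jul 31, 1806 (493 left).
−365 (one year) → Jul 31, 1805 (128 left).
−31 → Jun 30, 1805 (end of Jun, 30 days; 97 left).
−30 → May 31, 1805 (end of May, 31 days; 67 left).
−31 → Apr 30, 1805 (end of Apr, 30 days; 36 left).
−30 → Mar 31, 1805 (end of Mar, 31 days; 6 left).
−6 → Mar 25, 1805.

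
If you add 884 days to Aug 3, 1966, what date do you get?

January 3, 1969

+365 (one year) → Aug 3, 1967 (519 left).
+366 (one year; includes Feb 29, 1968) → Aug 3, 1968 (153 left).
Aug has 31 days: +29 → Sep 1, 1968 (124 left).
Sep has 30 days: +30 → Oct 1, 1968 (94 left).
Oct has 31 days: +31 → Nov 1, 1968 (63 left).
Nov has 30 days: +30 → Dec 1, 1968 (33 left).
Dec has 31 days: +31 → Jan 1, 1969 (2 left).
+2 → Jan 3, 1969.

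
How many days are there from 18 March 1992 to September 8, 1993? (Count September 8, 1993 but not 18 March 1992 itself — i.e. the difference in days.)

539

Mar 18, 1992 → Mar 18, 1993: 365 days.
Mar 18, 1993 → Apr 18, 1993: 31 days (March has 31).
Apr 18, 1993 → May 18, 1993: 30 days (April has 30).
May 18, 1993 → Jun 18, 1993: 31 days (May has 31).
Jun 18, 1993 → Jul 18, 1993: 30 days (June has 30).
Jul 18, 1993 → Aug 18, 1993: 31 days (July has 31).
Aug 18, 1993 → Sep 8, 1993: 21 days.
Total: 539 days.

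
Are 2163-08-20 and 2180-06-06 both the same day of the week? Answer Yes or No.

No

From Aug 20, 2163 to Jun 6, 2180 is 6135 days.
6135 mod 7 = 3, so they are different weekdays.
(Aug 20, 2163 is a Saturday; Jun 6, 2180 is a Tuesday.)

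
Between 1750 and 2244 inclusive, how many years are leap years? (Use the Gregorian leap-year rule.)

120

Multiples of 4 in [1750,2244]: 124.
Of those, multiples of 100: 5 (not leap unless ÷400).
Multiples of 400: 1.
Leap years = 124 − 5 + 1 = 120.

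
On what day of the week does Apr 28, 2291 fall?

Doomsday rule: the anchor day for the 2200s is Friday. For year 91: 91÷12 = 7 r 7, and 7÷4 = 1, so 7+7+1 = 15.
Friday + 15 ≡ Saturday — that's 2291's doomsday.
In April the doomsday date is Apr 4.
Apr 28 is 24 days after Apr 4; 24 mod 7 = 3, so Saturday + 3 = Tuesday.

Tuesday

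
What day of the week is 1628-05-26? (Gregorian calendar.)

Doomsday rule: the anchor day for the 1600s is Tuesday. For year 28: 28÷12 = 2 r 4, and 4÷4 = 1, so 2+4+1 = 7.
Tuesday + 7 ≡ Tuesday — that's 1628's doomsday.
In May the doomsday date is May 9.
May 26 is 17 days after May 9; 17 mod 7 = 3, so Tuesday + 3 = Friday.

Friday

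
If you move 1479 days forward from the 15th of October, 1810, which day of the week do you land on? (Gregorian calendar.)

Wednesday

First find the weekday of Oct 15, 1810. Doomsday rule: the anchor day for the 1800s is Friday. For year 10: 10÷12 = 0 r 10, and 10÷4 = 2, so 0+10+2 = 12.
Friday + 12 ≡ Wednesday — that's 1810's doomsday.
In October the doomsday date is Oct 10.
Oct 15 is 5 days after Oct 10; 5 mod 7 = 5, so Wednesday + 5 = Monday.
1479 mod 7 = 2, so 1479 days after a Monday is Monday + 2 = Wednesday.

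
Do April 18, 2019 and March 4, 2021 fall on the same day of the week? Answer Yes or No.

Yes

From Apr 18, 2019 to Mar 4, 2021 is 686 days.
686 mod 7 = 0, so they are the same weekday.
(Apr 18, 2019 is a Thursday; Mar 4, 2021 is a Thursday.)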